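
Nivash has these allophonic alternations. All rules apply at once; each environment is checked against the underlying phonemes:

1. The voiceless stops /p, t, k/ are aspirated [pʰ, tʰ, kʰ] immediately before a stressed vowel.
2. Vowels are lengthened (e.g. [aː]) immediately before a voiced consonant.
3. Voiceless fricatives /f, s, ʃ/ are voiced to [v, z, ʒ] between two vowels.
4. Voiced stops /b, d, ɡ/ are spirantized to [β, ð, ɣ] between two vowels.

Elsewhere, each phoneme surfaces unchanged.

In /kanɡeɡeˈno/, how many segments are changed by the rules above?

Segments that undergo a rule: /a/ → [aː] (rule 2); /e/ → [eː] (rule 2); /ɡ/ → [ɣ] (rule 4); /e/ → [eː] (rule 2).
All other segments surface unchanged.

4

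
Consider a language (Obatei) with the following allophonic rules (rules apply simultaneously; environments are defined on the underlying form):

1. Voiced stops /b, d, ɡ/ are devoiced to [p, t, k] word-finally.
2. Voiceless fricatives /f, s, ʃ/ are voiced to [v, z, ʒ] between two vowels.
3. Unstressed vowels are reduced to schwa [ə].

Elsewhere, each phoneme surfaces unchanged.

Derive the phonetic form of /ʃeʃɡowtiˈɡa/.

/ʃ/ (word-initial) fails the environment for rule 2, so it stays [ʃ].
/e/ (between /ʃ/ and /ʃ/) occurs in an unstressed syllable → [ə] by rule 3.
/ʃ/ (between /e/ and /ɡ/) is in the target of rule 2 but the environment (between two vowels) is not met → [ʃ].
/ɡ/ (between /ʃ/ and /o/) fails the environment for rule 1, so it stays [ɡ].
/o/ meets the environment for rule 3 (in an unstressed syllable) → [ə].
/w/ (between /o/ and /t/): no rule targets it → [w].
/t/ — not in any rule's target class → [t].
/i/ (between /t/ and /ɡ/): in an unstressed syllable, so rule 3 applies → [ə].
/ɡ/ — between /i/ and /a/; rule 1 does not apply here → [ɡ].
/a/ (word-final) is in the target of rule 3 but the environment (in an unstressed syllable) is not met → [a].

[ʃəʃɡəwtəˈɡa]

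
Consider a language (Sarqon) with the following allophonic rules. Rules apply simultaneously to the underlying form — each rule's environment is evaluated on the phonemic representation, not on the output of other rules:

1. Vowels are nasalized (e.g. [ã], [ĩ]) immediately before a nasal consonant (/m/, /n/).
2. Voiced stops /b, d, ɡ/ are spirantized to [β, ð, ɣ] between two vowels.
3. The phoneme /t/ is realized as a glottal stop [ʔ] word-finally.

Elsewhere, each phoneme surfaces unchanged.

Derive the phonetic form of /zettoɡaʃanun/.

[zettoɣaʃãnũn]

/z/ (word-initial): no rule targets it → [z].
/e/ (between /z/ and /t/) is in the target of rule 1 but the environment (before a nasal consonant) is not met → [e].
/t/ (between /e/ and /t/) fails the environment for rule 3, so it stays [t].
/t/ — between /t/ and /o/; rule 3 does not apply here → [t].
/o/ — between /t/ and /ɡ/; rule 1 does not apply here → [o].
/ɡ/ (between /o/ and /a/) occurs between two vowels → [ɣ] by rule 2.
/a/ (between /ɡ/ and /ʃ/) fails the environment for rule 1, so it stays [a].
/ʃ/ stays [ʃ].
/a/ meets the environment for rule 1 (before a nasal consonant) → [ã].
/n/ stays [n].
/u/ (between /n/ and /n/): before a nasal consonant, so rule 1 applies → [ũ].
/n/ — not in any rule's target class → [n].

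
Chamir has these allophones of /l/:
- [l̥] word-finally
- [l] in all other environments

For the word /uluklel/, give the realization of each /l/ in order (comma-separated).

Occurrence 1 (position 2): no conditioning environment matches → elsewhere allophone [l].
Occurrence 2 (position 5): no conditioning environment matches → elsewhere allophone [l].
Occurrence 3 (position 7): word-finally → [l̥].

[l], [l], [l̥]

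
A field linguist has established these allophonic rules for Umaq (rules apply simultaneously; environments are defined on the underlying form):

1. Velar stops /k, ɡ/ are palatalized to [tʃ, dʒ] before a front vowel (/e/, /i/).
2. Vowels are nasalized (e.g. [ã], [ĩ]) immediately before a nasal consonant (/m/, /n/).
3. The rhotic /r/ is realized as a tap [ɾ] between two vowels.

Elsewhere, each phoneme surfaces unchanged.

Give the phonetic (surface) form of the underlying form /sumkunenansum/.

/s/ (word-initial): no rule targets it → [s].
/u/ meets the environment for rule 2 (before a nasal consonant) → [ũ].
/m/ stays [m].
/k/ (between /m/ and /u/): rule 1 targets it, but not before a front vowel → unchanged [k].
/u/ — between /k/ and /n/, before a nasal consonant — surfaces as [ũ] (rule 2).
/n/ (between /u/ and /e/): no rule targets it → [n].
Rule 2 applies to /e/ (between /n/ and /n/: before a nasal consonant) → [ẽ].
/n/ (between /e/ and /a/): no rule targets it → [n].
/a/ (between /n/ and /n/): before a nasal consonant, so rule 2 applies → [ã].
/n/ — not in any rule's target class → [n].
/s/ (between /n/ and /u/): no rule targets it → [s].
Rule 2 applies to /u/ (between /s/ and /m/: before a nasal consonant) → [ũ].
/m/ (word-final): no rule targets it → [m].

[sũmkũnẽnãnsũm]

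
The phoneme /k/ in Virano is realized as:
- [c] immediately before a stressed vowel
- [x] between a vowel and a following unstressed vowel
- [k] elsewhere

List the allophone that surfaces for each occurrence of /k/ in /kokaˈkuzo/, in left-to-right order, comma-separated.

[k], [x], [c]

Occurrence 1 (position 1): no conditioning environment matches → elsewhere allophone [k].
Occurrence 2 (position 3): between a vowel and a following unstressed vowel → [x].
Occurrence 3 (position 5): immediately before a stressed vowel → [c].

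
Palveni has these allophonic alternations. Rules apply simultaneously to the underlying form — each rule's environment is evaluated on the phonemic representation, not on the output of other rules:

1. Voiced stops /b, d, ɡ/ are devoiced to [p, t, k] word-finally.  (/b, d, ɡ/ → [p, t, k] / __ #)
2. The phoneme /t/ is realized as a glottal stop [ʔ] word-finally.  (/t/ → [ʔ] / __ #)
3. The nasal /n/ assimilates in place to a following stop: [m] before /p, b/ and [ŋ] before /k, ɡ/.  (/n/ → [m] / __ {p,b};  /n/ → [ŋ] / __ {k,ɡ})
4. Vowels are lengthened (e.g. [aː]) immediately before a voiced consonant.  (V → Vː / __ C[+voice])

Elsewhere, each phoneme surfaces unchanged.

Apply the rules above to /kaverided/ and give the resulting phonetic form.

/k/ stays [k].
/a/ (between /k/ and /v/) occurs before a voiced consonant → [aː] by rule 4.
/v/ stays [v].
/e/ — between /v/ and /r/, before a voiced consonant — surfaces as [eː] (rule 4).
/r/ stays [r].
/i/ (between /r/ and /d/) occurs before a voiced consonant → [iː] by rule 4.
/d/ (between /i/ and /e/) fails the environment for rule 1, so it stays [d].
/e/ — between /d/ and /d/, before a voiced consonant — surfaces as [eː] (rule 4).
/d/ (word-final): word-finally, so rule 1 applies → [t].

[kaːveːriːdeːt]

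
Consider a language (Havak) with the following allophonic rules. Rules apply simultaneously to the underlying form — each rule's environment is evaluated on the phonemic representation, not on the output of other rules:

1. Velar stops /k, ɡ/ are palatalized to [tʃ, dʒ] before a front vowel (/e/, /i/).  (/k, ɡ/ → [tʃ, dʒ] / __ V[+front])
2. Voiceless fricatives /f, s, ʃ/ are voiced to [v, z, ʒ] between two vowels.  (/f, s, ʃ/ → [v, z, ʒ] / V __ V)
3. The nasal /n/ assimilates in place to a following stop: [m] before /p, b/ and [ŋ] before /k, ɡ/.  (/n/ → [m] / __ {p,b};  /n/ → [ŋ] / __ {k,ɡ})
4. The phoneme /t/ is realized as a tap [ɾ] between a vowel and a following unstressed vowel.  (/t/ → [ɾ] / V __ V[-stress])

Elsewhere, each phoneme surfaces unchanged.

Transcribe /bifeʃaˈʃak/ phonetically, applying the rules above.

/b/ (word-initial): no rule targets it → [b].
/i/ stays [i].
/f/ (between /i/ and /e/) occurs between two vowels → [v] by rule 2.
/e/ (between /f/ and /ʃ/) is unaffected → [e].
/ʃ/ — between /e/ and /a/, between two vowels — surfaces as [ʒ] (rule 2).
/a/ stays [a].
/ʃ/ (between /a/ and /a/): between two vowels, so rule 2 applies → [ʒ].
/a/ (between /ʃ/ and /k/): no rule targets it → [a].
/k/ (word-final): rule 1 targets it, but not before a front vowel → unchanged [k].

[biveʒaˈʒak]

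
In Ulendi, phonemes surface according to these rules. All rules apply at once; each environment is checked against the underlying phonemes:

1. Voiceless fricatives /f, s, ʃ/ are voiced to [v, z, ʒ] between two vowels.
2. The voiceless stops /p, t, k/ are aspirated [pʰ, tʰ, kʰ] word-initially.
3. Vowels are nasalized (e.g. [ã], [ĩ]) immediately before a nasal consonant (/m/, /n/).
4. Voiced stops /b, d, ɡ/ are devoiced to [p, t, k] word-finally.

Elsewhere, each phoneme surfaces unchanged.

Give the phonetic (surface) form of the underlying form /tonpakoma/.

/t/ meets the environment for rule 2 (word-initially) → [tʰ].
/o/ — between /t/ and /n/, before a nasal consonant — surfaces as [õ] (rule 3).
/n/ (between /o/ and /p/) is unaffected → [n].
/p/ (between /n/ and /a/) is in the target of rule 2 but the environment (word-initially) is not met → [p].
/a/ — between /p/ and /k/; rule 3 does not apply here → [a].
/k/ (between /a/ and /o/) is in the target of rule 2 but the environment (word-initially) is not met → [k].
/o/ (between /k/ and /m/) occurs before a nasal consonant → [õ] by rule 3.
/m/ (between /o/ and /a/) is unaffected → [m].
/a/ — word-final; rule 3 does not apply here → [a].

[tʰõnpakõma]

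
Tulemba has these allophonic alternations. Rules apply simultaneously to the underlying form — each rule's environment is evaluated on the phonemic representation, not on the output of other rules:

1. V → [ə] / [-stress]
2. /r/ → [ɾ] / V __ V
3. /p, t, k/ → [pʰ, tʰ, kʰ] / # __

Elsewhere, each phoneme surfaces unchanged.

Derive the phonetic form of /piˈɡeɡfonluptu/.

[pʰəˈɡeɡfənləptə]

/p/ meets the environment for rule 3 (word-initially) → [pʰ].
Rule 1 applies to /i/ (between /p/ and /ɡ/: in an unstressed syllable) → [ə].
/ɡ/ stays [ɡ].
/e/ (between /ɡ/ and /ɡ/): rule 1 targets it, but not in an unstressed syllable → unchanged [e].
/ɡ/ — not in any rule's target class → [ɡ].
/f/ stays [f].
/o/ meets the environment for rule 1 (in an unstressed syllable) → [ə].
/n/ stays [n].
/l/ — not in any rule's target class → [l].
/u/ (between /l/ and /p/): in an unstressed syllable, so rule 1 applies → [ə].
/p/ (between /u/ and /t/) is in the target of rule 3 but the environment (word-initially) is not met → [p].
/t/ (between /p/ and /u/) is in the target of rule 3 but the environment (word-initially) is not met → [t].
Rule 1 applies to /u/ (word-final: in an unstressed syllable) → [ə].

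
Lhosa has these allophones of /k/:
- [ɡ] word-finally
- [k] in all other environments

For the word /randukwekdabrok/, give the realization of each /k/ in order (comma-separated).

Occurrence 1 (position 6): no conditioning environment matches → elsewhere allophone [k].
Occurrence 2 (position 9): no conditioning environment matches → elsewhere allophone [k].
Occurrence 3 (position 15): word-finally → [ɡ].

[k], [k], [ɡ]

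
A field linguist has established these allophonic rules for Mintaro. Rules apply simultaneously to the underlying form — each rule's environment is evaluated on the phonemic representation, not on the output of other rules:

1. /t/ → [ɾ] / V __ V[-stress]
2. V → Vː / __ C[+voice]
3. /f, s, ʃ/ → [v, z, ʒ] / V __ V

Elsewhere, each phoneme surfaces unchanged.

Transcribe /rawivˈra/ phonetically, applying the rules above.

[raːwiːvˈra]

Rule 2 applies to /a/ (between /r/ and /w/: before a voiced consonant) → [aː].
Rule 2 applies to /i/ (between /w/ and /v/: before a voiced consonant) → [iː].
/a/ (word-final) fails the environment for rule 2, so it stays [a].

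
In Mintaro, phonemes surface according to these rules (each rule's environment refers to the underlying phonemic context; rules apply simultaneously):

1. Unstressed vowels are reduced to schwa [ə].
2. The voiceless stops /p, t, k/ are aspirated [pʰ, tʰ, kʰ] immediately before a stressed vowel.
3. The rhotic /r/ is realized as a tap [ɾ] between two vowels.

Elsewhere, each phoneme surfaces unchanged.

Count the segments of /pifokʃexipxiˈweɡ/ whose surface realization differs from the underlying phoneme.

Segments that undergo a rule: /i/ → [ə] (rule 1); /o/ → [ə] (rule 1); /e/ → [ə] (rule 1); /i/ → [ə] (rule 1); /i/ → [ə] (rule 1).
All other segments surface unchanged.

5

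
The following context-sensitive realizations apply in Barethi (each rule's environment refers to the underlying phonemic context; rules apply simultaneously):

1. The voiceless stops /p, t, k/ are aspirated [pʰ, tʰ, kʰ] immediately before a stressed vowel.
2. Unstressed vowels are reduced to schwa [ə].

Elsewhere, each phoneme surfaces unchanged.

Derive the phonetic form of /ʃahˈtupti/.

/ʃ/ (word-initial): no rule targets it → [ʃ].
Rule 2 applies to /a/ (between /ʃ/ and /h/: in an unstressed syllable) → [ə].
/h/ (between /a/ and /t/): no rule targets it → [h].
Rule 1 applies to /t/ (between /h/ and /u/: immediately before a stressed vowel) → [tʰ].
/u/ (between /t/ and /p/): rule 2 targets it, but not in an unstressed syllable → unchanged [u].
/p/ — between /u/ and /t/; rule 1 does not apply here → [p].
/t/ — between /p/ and /i/; rule 1 does not apply here → [t].
/i/ (word-final) occurs in an unstressed syllable → [ə] by rule 2.

[ʃəhˈtʰuptə]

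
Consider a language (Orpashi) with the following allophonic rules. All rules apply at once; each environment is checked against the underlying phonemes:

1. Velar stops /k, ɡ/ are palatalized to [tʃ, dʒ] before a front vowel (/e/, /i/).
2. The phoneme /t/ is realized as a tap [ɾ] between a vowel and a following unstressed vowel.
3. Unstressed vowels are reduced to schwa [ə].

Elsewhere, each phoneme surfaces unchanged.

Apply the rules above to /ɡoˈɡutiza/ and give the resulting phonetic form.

/ɡ/ (word-initial) is in the target of rule 1 but the environment (before a front vowel) is not met → [ɡ].
/o/ meets the environment for rule 3 (in an unstressed syllable) → [ə].
/ɡ/ (between /o/ and /u/) fails the environment for rule 1, so it stays [ɡ].
/u/ (between /ɡ/ and /t/) is in the target of rule 3 but the environment (in an unstressed syllable) is not met → [u].
/t/ — between /u/ and /i/, between a vowel and a following unstressed vowel — surfaces as [ɾ] (rule 2).
Rule 3 applies to /i/ (between /t/ and /z/: in an unstressed syllable) → [ə].
/z/ — not in any rule's target class → [z].
/a/ (word-final) occurs in an unstressed syllable → [ə] by rule 3.

[ɡəˈɡuɾəzə]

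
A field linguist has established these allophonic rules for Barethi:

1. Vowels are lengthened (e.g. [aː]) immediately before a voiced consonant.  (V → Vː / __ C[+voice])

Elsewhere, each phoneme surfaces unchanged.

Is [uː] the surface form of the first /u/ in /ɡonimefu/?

No

/u/ (word-final): rule 1 targets it, but not before a voiced consonant → unchanged [u].
The actual realization is [u], not [uː].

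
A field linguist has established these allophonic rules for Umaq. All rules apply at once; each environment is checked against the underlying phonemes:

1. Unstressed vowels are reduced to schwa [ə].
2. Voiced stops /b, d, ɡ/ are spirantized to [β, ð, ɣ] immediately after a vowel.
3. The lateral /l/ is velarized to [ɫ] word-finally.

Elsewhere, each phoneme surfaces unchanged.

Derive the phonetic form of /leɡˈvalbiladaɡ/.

[ləɣˈvalbələðəɣ]

/l/ — word-initial; rule 3 does not apply here → [l].
/e/ meets the environment for rule 1 (in an unstressed syllable) → [ə].
/ɡ/ meets the environment for rule 2 (immediately after a vowel) → [ɣ].
/v/ (between /ɡ/ and /a/) is unaffected → [v].
/a/ — between /v/ and /l/; rule 1 does not apply here → [a].
/l/ — between /a/ and /b/; rule 3 does not apply here → [l].
/b/ (between /l/ and /i/): rule 2 targets it, but not immediately after a vowel → unchanged [b].
/i/ meets the environment for rule 1 (in an unstressed syllable) → [ə].
/l/ — between /i/ and /a/; rule 3 does not apply here → [l].
/a/ — between /l/ and /d/, in an unstressed syllable — surfaces as [ə] (rule 1).
/d/ — between /a/ and /a/, immediately after a vowel — surfaces as [ð] (rule 2).
/a/ — between /d/ and /ɡ/, in an unstressed syllable — surfaces as [ə] (rule 1).
/ɡ/ (word-final): immediately after a vowel, so rule 2 applies → [ɣ].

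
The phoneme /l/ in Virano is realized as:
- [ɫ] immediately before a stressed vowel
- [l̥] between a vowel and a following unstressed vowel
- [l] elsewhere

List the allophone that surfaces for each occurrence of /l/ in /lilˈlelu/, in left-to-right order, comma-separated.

Occurrence 1 (position 1): no conditioning environment matches → elsewhere allophone [l].
Occurrence 2 (position 3): no conditioning environment matches → elsewhere allophone [l].
Occurrence 3 (position 4): immediately before a stressed vowel → [ɫ].
Occurrence 4 (position 6): between a vowel and a following unstressed vowel → [l̥].

[l], [l], [ɫ], [l̥]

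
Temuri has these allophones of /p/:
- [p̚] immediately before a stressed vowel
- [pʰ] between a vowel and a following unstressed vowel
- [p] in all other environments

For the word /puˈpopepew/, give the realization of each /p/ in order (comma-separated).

[p], [p̚], [pʰ], [pʰ]

Occurrence 1 (position 1): no conditioning environment matches → elsewhere allophone [p].
Occurrence 2 (position 3): immediately before a stressed vowel → [p̚].
Occurrence 3 (position 5): between a vowel and a following unstressed vowel → [pʰ].
Occurrence 4 (position 7): between a vowel and a following unstressed vowel → [pʰ].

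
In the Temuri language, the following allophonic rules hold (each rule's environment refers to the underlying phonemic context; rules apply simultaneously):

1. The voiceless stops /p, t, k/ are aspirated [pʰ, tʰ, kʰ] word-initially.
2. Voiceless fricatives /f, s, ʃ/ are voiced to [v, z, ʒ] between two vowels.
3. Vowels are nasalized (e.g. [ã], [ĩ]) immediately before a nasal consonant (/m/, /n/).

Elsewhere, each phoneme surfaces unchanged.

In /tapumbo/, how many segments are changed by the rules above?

Segments that undergo a rule: /t/ → [tʰ] (rule 1); /u/ → [ũ] (rule 3).
All other segments surface unchanged.

2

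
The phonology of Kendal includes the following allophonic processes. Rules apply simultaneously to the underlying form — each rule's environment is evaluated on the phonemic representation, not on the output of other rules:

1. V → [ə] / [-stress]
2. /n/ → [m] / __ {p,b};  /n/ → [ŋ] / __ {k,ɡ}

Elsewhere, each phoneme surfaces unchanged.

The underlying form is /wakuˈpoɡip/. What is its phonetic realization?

[wəkəˈpoɡəp]

/w/ stays [w].
/a/ — between /w/ and /k/, in an unstressed syllable — surfaces as [ə] (rule 1).
/k/ (between /a/ and /u/): no rule targets it → [k].
/u/ (between /k/ and /p/) occurs in an unstressed syllable → [ə] by rule 1.
/p/ (between /u/ and /o/): no rule targets it → [p].
/o/ (between /p/ and /ɡ/) is in the target of rule 1 but the environment (in an unstressed syllable) is not met → [o].
/ɡ/ — not in any rule's target class → [ɡ].
/i/ meets the environment for rule 1 (in an unstressed syllable) → [ə].
/p/ — not in any rule's target class → [p].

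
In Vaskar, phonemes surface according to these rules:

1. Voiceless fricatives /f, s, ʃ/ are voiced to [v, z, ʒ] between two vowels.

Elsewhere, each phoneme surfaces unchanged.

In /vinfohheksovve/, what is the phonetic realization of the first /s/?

[s]

/s/ (between /k/ and /o/) fails the environment for rule 1, so it stays [s].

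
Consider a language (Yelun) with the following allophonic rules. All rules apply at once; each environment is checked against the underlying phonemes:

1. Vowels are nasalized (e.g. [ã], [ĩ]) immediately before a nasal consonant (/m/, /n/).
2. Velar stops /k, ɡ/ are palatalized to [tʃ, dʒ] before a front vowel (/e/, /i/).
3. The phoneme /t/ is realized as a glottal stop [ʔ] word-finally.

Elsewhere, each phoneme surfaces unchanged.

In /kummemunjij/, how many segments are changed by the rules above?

3

Segments that undergo a rule: /u/ → [ũ] (rule 1); /e/ → [ẽ] (rule 1); /u/ → [ũ] (rule 1).
All other segments surface unchanged.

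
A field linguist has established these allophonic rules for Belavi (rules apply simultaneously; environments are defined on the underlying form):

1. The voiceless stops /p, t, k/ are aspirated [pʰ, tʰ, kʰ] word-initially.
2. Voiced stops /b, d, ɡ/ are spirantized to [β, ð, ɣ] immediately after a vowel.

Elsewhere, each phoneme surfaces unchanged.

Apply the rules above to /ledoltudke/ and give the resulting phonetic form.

[leðoltuðke]

/l/ stays [l].
/e/ stays [e].
Rule 2 applies to /d/ (between /e/ and /o/: immediately after a vowel) → [ð].
/o/ stays [o].
/l/ (between /o/ and /t/): no rule targets it → [l].
/t/ (between /l/ and /u/) is in the target of rule 1 but the environment (word-initially) is not met → [t].
/u/ (between /t/ and /d/): no rule targets it → [u].
/d/ (between /u/ and /k/): immediately after a vowel, so rule 2 applies → [ð].
/k/ (between /d/ and /e/) fails the environment for rule 1, so it stays [k].
/e/ — not in any rule's target class → [e].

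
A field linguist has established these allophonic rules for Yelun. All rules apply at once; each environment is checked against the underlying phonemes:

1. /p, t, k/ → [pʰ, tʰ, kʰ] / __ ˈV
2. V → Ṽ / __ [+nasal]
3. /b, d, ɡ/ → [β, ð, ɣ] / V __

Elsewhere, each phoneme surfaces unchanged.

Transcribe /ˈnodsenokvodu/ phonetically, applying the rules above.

[ˈnoðsẽnokvoðu]

/n/ (word-initial) is unaffected → [n].
/o/ (between /n/ and /d/) is in the target of rule 2 but the environment (before a nasal consonant) is not met → [o].
/d/ meets the environment for rule 3 (immediately after a vowel) → [ð].
/s/ — not in any rule's target class → [s].
/e/ meets the environment for rule 2 (before a nasal consonant) → [ẽ].
/n/ — not in any rule's target class → [n].
/o/ (between /n/ and /k/) is in the target of rule 2 but the environment (before a nasal consonant) is not met → [o].
/k/ (between /o/ and /v/): rule 1 targets it, but not immediately before a stressed vowel → unchanged [k].
/v/ stays [v].
/o/ (between /v/ and /d/): rule 2 targets it, but not before a nasal consonant → unchanged [o].
/d/ (between /o/ and /u/) occurs immediately after a vowel → [ð] by rule 3.
/u/ — word-final; rule 2 does not apply here → [u].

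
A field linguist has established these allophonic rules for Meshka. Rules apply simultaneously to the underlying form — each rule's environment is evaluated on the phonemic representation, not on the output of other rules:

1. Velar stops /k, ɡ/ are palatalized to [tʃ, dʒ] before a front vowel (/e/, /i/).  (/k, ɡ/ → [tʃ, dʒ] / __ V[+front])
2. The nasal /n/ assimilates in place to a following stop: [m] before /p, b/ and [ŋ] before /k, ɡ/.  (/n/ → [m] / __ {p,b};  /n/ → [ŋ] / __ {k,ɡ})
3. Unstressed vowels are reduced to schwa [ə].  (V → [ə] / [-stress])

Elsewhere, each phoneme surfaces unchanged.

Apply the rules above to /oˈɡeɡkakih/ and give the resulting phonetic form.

/o/ (word-initial): in an unstressed syllable, so rule 3 applies → [ə].
/ɡ/ (between /o/ and /e/) occurs before a front vowel → [dʒ] by rule 1.
/e/ — between /ɡ/ and /ɡ/; rule 3 does not apply here → [e].
/ɡ/ (between /e/ and /k/) fails the environment for rule 1, so it stays [ɡ].
/k/ (between /ɡ/ and /a/) fails the environment for rule 1, so it stays [k].
Rule 3 applies to /a/ (between /k/ and /k/: in an unstressed syllable) → [ə].
/k/ (between /a/ and /i/): before a front vowel, so rule 1 applies → [tʃ].
/i/ meets the environment for rule 3 (in an unstressed syllable) → [ə].
/h/ (word-final): no rule targets it → [h].

[əˈdʒeɡkətʃəh]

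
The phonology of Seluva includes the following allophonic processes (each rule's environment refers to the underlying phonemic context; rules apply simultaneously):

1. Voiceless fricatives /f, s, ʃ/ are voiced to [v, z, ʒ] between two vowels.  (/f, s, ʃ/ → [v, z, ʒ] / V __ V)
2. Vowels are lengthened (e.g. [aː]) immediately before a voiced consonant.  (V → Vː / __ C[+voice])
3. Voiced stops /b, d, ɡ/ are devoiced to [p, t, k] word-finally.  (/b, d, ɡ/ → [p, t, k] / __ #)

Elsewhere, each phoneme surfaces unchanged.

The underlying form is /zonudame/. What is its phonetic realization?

/o/ (between /z/ and /n/): before a voiced consonant, so rule 2 applies → [oː].
/u/ meets the environment for rule 2 (before a voiced consonant) → [uː].
/d/ (between /u/ and /a/): rule 3 targets it, but not word-finally → unchanged [d].
/a/ meets the environment for rule 2 (before a voiced consonant) → [aː].
/e/ — word-final; rule 2 does not apply here → [e].

[zoːnuːdaːme]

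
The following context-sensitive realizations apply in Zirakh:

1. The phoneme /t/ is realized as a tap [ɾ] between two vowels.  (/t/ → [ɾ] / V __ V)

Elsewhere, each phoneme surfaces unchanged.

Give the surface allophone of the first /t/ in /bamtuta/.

/t/ (between /m/ and /u/) fails the environment for rule 1, so it stays [t].

[t]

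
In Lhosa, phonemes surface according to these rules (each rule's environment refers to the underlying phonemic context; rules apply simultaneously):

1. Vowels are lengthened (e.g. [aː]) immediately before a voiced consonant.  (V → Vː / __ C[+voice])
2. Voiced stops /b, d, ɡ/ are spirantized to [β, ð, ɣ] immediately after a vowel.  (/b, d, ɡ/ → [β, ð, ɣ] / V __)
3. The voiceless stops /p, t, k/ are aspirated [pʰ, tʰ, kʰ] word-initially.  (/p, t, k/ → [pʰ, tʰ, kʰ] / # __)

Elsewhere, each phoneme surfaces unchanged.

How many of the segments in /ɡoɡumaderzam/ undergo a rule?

Segments that undergo a rule: /o/ → [oː] (rule 1); /ɡ/ → [ɣ] (rule 2); /u/ → [uː] (rule 1); /a/ → [aː] (rule 1); /d/ → [ð] (rule 2); /e/ → [eː] (rule 1); /a/ → [aː] (rule 1).
All other segments surface unchanged.

7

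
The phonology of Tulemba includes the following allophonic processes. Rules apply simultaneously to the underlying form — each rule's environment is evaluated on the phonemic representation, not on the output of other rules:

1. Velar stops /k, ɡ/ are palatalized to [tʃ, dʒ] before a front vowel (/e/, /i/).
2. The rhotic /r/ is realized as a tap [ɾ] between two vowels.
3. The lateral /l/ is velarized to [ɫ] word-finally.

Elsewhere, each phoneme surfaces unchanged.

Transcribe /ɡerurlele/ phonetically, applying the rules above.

[dʒeɾurlele]

/ɡ/ (word-initial) occurs before a front vowel → [dʒ] by rule 1.
/e/ — not in any rule's target class → [e].
/r/ meets the environment for rule 2 (between two vowels) → [ɾ].
/u/ — not in any rule's target class → [u].
/r/ (between /u/ and /l/): rule 2 targets it, but not between two vowels → unchanged [r].
/l/ (between /r/ and /e/) fails the environment for rule 3, so it stays [l].
/e/ — not in any rule's target class → [e].
/l/ (between /e/ and /e/) fails the environment for rule 3, so it stays [l].
/e/ — not in any rule's target class → [e].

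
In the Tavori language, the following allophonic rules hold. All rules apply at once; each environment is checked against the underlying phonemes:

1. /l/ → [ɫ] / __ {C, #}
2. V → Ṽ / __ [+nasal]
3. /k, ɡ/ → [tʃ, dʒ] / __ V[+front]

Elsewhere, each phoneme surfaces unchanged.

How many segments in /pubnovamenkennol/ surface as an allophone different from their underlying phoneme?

5

Segments that undergo a rule: /a/ → [ã] (rule 2); /e/ → [ẽ] (rule 2); /k/ → [tʃ] (rule 3); /e/ → [ẽ] (rule 2); /l/ → [ɫ] (rule 1).
All other segments surface unchanged.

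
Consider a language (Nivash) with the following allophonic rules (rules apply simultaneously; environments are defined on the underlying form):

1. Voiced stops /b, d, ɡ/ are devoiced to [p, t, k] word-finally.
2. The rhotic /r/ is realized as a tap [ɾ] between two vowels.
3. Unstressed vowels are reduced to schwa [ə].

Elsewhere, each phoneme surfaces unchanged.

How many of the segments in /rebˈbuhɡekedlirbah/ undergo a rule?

Segments that undergo a rule: /e/ → [ə] (rule 3); /e/ → [ə] (rule 3); /e/ → [ə] (rule 3); /i/ → [ə] (rule 3); /a/ → [ə] (rule 3).
All other segments surface unchanged.

5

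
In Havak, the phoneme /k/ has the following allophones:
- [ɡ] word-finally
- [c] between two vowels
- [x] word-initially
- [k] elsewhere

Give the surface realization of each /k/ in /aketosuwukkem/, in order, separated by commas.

Occurrence 1 (position 2): between two vowels → [c].
Occurrence 2 (position 10): no conditioning environment matches → elsewhere allophone [k].
Occurrence 3 (position 11): no conditioning environment matches → elsewhere allophone [k].

[c], [k], [k]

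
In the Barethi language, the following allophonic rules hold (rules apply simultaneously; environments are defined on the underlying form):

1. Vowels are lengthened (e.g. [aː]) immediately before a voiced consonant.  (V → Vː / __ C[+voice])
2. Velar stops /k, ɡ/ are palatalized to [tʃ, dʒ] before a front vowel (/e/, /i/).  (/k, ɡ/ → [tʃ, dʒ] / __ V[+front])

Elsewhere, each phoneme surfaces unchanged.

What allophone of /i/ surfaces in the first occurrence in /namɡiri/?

[iː]

/i/ — between /ɡ/ and /r/, before a voiced consonant — surfaces as [iː] (rule 1).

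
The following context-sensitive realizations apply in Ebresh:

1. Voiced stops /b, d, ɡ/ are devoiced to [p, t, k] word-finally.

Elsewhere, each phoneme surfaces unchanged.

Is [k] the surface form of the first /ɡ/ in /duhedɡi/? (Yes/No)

/ɡ/ — between /d/ and /i/; rule 1 does not apply here → [ɡ].
The actual realization is [ɡ], not [k].

No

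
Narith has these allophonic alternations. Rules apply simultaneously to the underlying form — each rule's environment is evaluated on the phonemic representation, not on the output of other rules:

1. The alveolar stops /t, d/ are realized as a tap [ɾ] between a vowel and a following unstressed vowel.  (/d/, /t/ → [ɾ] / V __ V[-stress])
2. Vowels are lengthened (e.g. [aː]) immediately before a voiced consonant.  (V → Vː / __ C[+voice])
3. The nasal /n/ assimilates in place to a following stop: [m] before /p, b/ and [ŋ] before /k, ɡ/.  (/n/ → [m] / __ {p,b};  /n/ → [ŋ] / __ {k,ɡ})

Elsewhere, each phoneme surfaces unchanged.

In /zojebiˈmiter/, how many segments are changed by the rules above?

5

Segments that undergo a rule: /o/ → [oː] (rule 2); /e/ → [eː] (rule 2); /i/ → [iː] (rule 2); /t/ → [ɾ] (rule 1); /e/ → [eː] (rule 2).
All other segments surface unchanged.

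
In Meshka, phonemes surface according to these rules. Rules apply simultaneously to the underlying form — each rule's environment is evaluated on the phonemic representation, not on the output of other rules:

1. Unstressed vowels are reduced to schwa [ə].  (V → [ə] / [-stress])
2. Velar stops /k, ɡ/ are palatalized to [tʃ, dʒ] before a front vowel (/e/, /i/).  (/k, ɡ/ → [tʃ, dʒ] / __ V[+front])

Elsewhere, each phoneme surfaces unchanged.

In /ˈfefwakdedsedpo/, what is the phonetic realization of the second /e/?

[ə]

/e/ — between /d/ and /d/, in an unstressed syllable — surfaces as [ə] (rule 1).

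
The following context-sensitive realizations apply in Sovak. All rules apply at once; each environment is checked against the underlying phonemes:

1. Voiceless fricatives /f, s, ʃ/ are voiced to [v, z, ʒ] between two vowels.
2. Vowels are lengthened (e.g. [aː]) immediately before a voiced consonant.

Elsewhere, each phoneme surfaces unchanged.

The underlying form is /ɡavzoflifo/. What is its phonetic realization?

/a/ — between /ɡ/ and /v/, before a voiced consonant — surfaces as [aː] (rule 2).
/o/ (between /z/ and /f/) is in the target of rule 2 but the environment (before a voiced consonant) is not met → [o].
/f/ (between /o/ and /l/): rule 1 targets it, but not between two vowels → unchanged [f].
/i/ (between /l/ and /f/) is in the target of rule 2 but the environment (before a voiced consonant) is not met → [i].
/f/ — between /i/ and /o/, between two vowels — surfaces as [v] (rule 1).
/o/ (word-final) fails the environment for rule 2, so it stays [o].

[ɡaːvzoflivo]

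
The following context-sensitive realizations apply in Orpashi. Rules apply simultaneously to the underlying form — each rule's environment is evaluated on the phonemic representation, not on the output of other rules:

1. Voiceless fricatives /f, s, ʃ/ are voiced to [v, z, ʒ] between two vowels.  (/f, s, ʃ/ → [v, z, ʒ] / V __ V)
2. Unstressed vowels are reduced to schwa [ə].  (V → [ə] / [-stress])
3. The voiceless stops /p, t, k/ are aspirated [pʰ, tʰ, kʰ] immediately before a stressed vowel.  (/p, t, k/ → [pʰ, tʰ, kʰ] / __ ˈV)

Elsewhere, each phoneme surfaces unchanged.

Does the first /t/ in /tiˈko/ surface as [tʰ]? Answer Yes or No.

No

/t/ (word-initial) is in the target of rule 3 but the environment (immediately before a stressed vowel) is not met → [t].
The actual realization is [t], not [tʰ].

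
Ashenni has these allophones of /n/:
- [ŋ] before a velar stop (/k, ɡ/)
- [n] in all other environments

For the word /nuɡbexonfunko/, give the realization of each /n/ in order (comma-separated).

[n], [n], [ŋ]

Occurrence 1 (position 1): no conditioning environment matches → elsewhere allophone [n].
Occurrence 2 (position 8): no conditioning environment matches → elsewhere allophone [n].
Occurrence 3 (position 11): before a velar stop → [ŋ].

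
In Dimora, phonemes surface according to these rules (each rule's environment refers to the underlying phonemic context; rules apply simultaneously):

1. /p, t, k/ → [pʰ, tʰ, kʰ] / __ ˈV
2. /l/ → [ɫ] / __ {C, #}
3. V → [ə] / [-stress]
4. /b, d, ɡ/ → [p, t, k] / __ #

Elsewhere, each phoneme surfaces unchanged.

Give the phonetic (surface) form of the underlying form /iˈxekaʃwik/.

/i/ (word-initial) occurs in an unstressed syllable → [ə] by rule 3.
/x/ — not in any rule's target class → [x].
/e/ (between /x/ and /k/): rule 3 targets it, but not in an unstressed syllable → unchanged [e].
/k/ (between /e/ and /a/) fails the environment for rule 1, so it stays [k].
/a/ — between /k/ and /ʃ/, in an unstressed syllable — surfaces as [ə] (rule 3).
/ʃ/ (between /a/ and /w/): no rule targets it → [ʃ].
/w/ stays [w].
/i/ — between /w/ and /k/, in an unstressed syllable — surfaces as [ə] (rule 3).
/k/ (word-final): rule 1 targets it, but not immediately before a stressed vowel → unchanged [k].

[əˈxekəʃwək]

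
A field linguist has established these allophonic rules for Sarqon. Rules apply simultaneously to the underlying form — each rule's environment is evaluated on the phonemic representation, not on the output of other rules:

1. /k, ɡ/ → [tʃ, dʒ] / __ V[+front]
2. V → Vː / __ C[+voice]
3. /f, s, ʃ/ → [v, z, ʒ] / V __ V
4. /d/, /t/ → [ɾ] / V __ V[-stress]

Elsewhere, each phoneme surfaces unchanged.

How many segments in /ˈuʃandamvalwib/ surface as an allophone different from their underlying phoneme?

5

Segments that undergo a rule: /ʃ/ → [ʒ] (rule 3); /a/ → [aː] (rule 2); /a/ → [aː] (rule 2); /a/ → [aː] (rule 2); /i/ → [iː] (rule 2).
All other segments surface unchanged.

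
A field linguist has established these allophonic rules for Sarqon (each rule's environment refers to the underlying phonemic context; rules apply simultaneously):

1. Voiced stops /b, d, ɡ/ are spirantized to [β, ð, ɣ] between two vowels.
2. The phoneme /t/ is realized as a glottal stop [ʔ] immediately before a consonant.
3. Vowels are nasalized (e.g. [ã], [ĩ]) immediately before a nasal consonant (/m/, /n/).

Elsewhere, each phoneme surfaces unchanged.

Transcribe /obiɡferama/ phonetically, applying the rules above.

[oβiɡferãma]

/o/ (word-initial) is in the target of rule 3 but the environment (before a nasal consonant) is not met → [o].
/b/ (between /o/ and /i/): between two vowels, so rule 1 applies → [β].
/i/ (between /b/ and /ɡ/): rule 3 targets it, but not before a nasal consonant → unchanged [i].
/ɡ/ — between /i/ and /f/; rule 1 does not apply here → [ɡ].
/e/ (between /f/ and /r/) is in the target of rule 3 but the environment (before a nasal consonant) is not met → [e].
/a/ meets the environment for rule 3 (before a nasal consonant) → [ã].
/a/ (word-final) is in the target of rule 3 but the environment (before a nasal consonant) is not met → [a].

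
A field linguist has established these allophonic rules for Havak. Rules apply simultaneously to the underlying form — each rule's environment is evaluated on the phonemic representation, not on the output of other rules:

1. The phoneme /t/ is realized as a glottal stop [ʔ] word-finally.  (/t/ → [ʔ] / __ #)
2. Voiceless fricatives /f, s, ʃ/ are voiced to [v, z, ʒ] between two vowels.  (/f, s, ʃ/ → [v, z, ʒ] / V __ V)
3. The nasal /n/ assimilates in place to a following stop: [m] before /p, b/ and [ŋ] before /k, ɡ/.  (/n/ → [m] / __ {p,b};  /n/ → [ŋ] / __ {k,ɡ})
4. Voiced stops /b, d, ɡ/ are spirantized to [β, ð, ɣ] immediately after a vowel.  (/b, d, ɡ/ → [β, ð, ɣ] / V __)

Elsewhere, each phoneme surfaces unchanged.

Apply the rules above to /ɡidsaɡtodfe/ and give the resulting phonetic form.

/ɡ/ (word-initial): rule 4 targets it, but not immediately after a vowel → unchanged [ɡ].
/d/ — between /i/ and /s/, immediately after a vowel — surfaces as [ð] (rule 4).
/s/ (between /d/ and /a/): rule 2 targets it, but not between two vowels → unchanged [s].
/ɡ/ meets the environment for rule 4 (immediately after a vowel) → [ɣ].
/t/ — between /ɡ/ and /o/; rule 1 does not apply here → [t].
/d/ — between /o/ and /f/, immediately after a vowel — surfaces as [ð] (rule 4).
/f/ (between /d/ and /e/) is in the target of rule 2 but the environment (between two vowels) is not met → [f].

[ɡiðsaɣtoðfe]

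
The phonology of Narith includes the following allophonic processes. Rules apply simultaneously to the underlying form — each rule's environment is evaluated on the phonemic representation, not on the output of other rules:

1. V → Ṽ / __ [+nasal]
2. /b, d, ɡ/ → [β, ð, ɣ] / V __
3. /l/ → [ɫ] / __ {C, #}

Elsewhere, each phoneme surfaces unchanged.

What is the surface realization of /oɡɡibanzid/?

[oɣɡiβãnzið]

/o/ (word-initial) is in the target of rule 1 but the environment (before a nasal consonant) is not met → [o].
Rule 2 applies to /ɡ/ (between /o/ and /ɡ/: immediately after a vowel) → [ɣ].
/ɡ/ — between /ɡ/ and /i/; rule 2 does not apply here → [ɡ].
/i/ (between /ɡ/ and /b/) fails the environment for rule 1, so it stays [i].
/b/ meets the environment for rule 2 (immediately after a vowel) → [β].
/a/ (between /b/ and /n/): before a nasal consonant, so rule 1 applies → [ã].
/n/ — not in any rule's target class → [n].
/z/ (between /n/ and /i/): no rule targets it → [z].
/i/ (between /z/ and /d/) fails the environment for rule 1, so it stays [i].
/d/ — word-final, immediately after a vowel — surfaces as [ð] (rule 2).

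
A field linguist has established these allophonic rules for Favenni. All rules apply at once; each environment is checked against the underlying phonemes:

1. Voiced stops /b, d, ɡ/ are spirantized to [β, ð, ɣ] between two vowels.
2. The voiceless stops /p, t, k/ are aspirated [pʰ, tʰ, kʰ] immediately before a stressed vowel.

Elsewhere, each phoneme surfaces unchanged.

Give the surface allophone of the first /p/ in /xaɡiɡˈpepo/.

/p/ (between /ɡ/ and /e/) occurs immediately before a stressed vowel → [pʰ] by rule 2.

[pʰ]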